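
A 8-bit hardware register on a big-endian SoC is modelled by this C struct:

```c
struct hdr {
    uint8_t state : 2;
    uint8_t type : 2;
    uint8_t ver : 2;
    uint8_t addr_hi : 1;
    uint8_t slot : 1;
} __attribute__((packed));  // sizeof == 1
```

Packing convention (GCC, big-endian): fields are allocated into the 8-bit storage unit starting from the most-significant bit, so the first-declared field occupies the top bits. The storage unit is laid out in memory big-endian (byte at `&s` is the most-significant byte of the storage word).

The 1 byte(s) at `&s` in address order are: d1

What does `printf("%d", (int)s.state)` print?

[0]=0xd1 (big-endian) → word 0xd1
state:2 @ bit 6 → (0xd1>>6)&0x3 = 0x3  ←
type:2 @ bit 4 → (0xd1>>4)&0x3 = 0x1
ver:2 @ bit 2 → (0xd1>>2)&0x3 = 0x0
addr_hi:1 @ bit 1 → (0xd1>>1)&0x1 = 0x0
slot:1 @ bit 0 → (0xd1>>0)&0x1 = 0x1

3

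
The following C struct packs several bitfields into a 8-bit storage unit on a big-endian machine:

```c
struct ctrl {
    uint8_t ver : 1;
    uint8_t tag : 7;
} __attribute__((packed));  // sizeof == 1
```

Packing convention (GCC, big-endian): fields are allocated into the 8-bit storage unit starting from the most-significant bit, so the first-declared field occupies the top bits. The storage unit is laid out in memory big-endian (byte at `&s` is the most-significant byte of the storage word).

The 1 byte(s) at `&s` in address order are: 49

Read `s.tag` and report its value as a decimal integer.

73

[0]=0x49 (big-endian) → word 0x49
ver:1 @ bit 7 → (0x49>>7)&0x1 = 0x0
tag:7 @ bit 0 → (0x49>>0)&0x7f = 0x49  ←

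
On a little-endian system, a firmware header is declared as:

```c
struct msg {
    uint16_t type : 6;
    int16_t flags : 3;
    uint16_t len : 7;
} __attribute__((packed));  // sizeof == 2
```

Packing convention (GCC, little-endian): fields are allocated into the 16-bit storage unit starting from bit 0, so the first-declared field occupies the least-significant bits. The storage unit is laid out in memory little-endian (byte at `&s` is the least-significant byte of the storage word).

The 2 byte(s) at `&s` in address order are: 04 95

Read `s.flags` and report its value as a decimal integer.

[0]=0x04 [1]=0x95 (little-endian) → word 0x9504
type [0+:6] = (word>>0) & 0x3f = 4
flags [6+:3] = (word>>6) & 0x7 = 4  ←
len [9+:7] = (word>>9) & 0x7f = 74
flags signed 3b, MSB=1: 4 - 8 = -4

-4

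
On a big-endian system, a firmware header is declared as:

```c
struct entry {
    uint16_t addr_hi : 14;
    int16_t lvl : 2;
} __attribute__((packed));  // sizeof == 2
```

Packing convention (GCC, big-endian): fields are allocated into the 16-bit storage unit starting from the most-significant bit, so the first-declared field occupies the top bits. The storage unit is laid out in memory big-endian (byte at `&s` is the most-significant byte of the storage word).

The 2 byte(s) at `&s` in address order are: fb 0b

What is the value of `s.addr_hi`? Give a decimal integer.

[0]=0xfb [1]=0x0b (big-endian) → word 0xfb0b
addr_hi [2+:14] = (word>>2) & 0x3fff = 16066  ←
lvl [0+:2] = (word>>0) & 0x3 = 3

16066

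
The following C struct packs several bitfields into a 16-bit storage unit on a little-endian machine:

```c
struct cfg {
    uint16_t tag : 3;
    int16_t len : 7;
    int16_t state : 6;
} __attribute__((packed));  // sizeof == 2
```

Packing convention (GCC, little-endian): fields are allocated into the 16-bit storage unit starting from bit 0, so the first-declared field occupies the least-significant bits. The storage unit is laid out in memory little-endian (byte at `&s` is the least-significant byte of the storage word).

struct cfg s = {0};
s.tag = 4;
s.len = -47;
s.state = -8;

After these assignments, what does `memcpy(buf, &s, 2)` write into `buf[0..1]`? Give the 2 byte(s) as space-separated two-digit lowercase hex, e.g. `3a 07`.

8c e2

tag:3 = 4 → 0x4 << 0 → word 0x0004
len:7 = -47 → 0x51 << 3 → word 0x028c
state:6 = -8 → 0x38 << 10 → word 0xe28c
word = 0xe28c → little-endian bytes:
  [0]=0x8c  [1]=0xe2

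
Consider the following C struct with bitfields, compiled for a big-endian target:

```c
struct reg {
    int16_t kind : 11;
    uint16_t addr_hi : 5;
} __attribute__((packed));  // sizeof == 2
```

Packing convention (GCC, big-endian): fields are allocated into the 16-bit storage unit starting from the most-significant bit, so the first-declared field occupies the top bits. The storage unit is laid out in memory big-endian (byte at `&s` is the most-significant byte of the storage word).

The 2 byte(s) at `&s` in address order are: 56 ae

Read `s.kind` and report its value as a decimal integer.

693

[0]=0x56 [1]=0xae (big-endian) → word 0x56ae
kind:11 @ bit 5 → (0x56ae>>5)&0x7ff = 0x2b5  ←
addr_hi:5 @ bit 0 → (0x56ae>>0)&0x1f = 0xe
kind signed 11b, MSB=0: value = 693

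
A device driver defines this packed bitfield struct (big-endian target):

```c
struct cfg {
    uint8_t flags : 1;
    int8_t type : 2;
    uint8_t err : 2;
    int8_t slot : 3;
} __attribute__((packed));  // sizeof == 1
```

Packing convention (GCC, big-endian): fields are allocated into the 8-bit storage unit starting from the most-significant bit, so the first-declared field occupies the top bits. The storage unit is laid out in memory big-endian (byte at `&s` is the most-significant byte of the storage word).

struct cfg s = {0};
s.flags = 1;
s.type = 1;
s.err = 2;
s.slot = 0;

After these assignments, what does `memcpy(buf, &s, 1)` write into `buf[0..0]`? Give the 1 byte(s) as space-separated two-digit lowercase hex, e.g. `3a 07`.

[7+:1] flags=1 & 0x1 = 0x1; word=0x80
[5+:2] type=1 & 0x3 = 0x1; word=0xa0
[3+:2] err=2 & 0x3 = 0x2; word=0xb0
[0+:3] slot=0 & 0x7 = 0x0; word=0xb0
word = 0xb0 → big-endian bytes:
  [0]=0xb0

b0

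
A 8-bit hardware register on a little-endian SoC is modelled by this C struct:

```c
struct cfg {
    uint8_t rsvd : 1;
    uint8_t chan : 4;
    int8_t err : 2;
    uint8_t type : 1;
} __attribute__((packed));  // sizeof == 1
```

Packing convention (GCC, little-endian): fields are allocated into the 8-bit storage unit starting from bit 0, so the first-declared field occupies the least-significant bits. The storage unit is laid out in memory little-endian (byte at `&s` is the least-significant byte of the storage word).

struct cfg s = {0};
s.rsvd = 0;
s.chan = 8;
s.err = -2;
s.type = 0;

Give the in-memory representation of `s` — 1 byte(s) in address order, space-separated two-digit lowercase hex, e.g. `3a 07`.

rsvd:1 = 0 → 0x0 << 0 → word 0x00
chan:4 = 8 → 0x8 << 1 → word 0x10
err:2 = -2 → 0x2 << 5 → word 0x50
type:1 = 0 → 0x0 << 7 → word 0x50
word = 0x50 → little-endian bytes:
  [0]=0x50

50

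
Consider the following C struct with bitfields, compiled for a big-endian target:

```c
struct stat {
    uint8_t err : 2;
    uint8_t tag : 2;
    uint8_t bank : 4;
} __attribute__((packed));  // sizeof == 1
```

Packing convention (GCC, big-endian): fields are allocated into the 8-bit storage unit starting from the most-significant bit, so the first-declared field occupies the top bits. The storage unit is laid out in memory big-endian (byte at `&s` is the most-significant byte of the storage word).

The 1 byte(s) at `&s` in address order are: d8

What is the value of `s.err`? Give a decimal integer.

[0]=0xd8 (big-endian) → word 0xd8
err [6+:2] = (word>>6) & 0x3 = 3  ←
tag [4+:2] = (word>>4) & 0x3 = 1
bank [0+:4] = (word>>0) & 0xf = 8

3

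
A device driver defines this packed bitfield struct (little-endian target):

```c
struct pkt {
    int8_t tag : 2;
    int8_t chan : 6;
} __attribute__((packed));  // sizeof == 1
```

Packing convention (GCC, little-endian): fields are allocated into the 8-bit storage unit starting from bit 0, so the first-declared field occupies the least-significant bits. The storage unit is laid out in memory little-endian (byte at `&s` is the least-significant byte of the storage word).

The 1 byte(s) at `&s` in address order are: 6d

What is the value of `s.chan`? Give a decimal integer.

27

[0]=0x6d (little-endian) → word 0x6d
tag [0+:2] = (word>>0) & 0x3 = 1
chan [2+:6] = (word>>2) & 0x3f = 27  ←
chan signed 6b, MSB=0: value = 27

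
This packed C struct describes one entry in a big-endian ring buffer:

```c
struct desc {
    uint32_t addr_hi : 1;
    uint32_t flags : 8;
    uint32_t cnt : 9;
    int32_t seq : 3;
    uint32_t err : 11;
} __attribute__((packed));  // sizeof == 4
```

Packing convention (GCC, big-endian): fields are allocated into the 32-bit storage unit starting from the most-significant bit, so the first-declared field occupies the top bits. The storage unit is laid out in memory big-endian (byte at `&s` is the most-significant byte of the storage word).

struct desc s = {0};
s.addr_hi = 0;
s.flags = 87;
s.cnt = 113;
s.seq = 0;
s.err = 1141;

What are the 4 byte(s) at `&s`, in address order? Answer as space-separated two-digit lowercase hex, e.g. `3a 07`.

2b 9c 44 75

[31+:1] addr_hi=0 & 0x1 = 0x0; word=0x00000000
[23+:8] flags=87 & 0xff = 0x57; word=0x2b800000
[14+:9] cnt=113 & 0x1ff = 0x71; word=0x2b9c4000
[11+:3] seq=0 & 0x7 = 0x0; word=0x2b9c4000
[0+:11] err=1141 & 0x7ff = 0x475; word=0x2b9c4475
word = 0x2b9c4475 → big-endian bytes:
  [0]=0x2b  [1]=0x9c  [2]=0x44  [3]=0x75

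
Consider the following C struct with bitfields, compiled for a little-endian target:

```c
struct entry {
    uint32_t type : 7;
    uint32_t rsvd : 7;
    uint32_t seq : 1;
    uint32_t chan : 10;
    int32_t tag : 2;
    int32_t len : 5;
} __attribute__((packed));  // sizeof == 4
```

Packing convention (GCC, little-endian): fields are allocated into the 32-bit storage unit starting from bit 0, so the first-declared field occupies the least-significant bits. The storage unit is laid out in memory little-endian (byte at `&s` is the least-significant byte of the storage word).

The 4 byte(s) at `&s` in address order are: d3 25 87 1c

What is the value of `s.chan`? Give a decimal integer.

270

[0]=0xd3 [1]=0x25 [2]=0x87 [3]=0x1c (little-endian) → word 0x1c8725d3
type:7 @ bit 0 → (0x1c8725d3>>0)&0x7f = 0x53
rsvd:7 @ bit 7 → (0x1c8725d3>>7)&0x7f = 0x4b
seq:1 @ bit 14 → (0x1c8725d3>>14)&0x1 = 0x0
chan:10 @ bit 15 → (0x1c8725d3>>15)&0x3ff = 0x10e  ←
tag:2 @ bit 25 → (0x1c8725d3>>25)&0x3 = 0x2
len:5 @ bit 27 → (0x1c8725d3>>27)&0x1f = 0x3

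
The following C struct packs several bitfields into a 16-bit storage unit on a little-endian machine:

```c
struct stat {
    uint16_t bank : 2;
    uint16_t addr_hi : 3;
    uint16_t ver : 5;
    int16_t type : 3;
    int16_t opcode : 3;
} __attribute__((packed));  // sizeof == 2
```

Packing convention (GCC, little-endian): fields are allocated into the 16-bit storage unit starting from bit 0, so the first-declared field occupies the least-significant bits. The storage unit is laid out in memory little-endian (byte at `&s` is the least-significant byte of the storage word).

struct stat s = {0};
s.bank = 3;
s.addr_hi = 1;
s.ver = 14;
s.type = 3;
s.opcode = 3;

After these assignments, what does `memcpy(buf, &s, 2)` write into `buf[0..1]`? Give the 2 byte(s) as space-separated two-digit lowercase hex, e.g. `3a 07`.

c7 6d

bank (2b) val=3 bits=0x3 at bit 0: 0x0003
addr_hi (3b) val=1 bits=0x1 at bit 2: 0x0007
ver (5b) val=14 bits=0xe at bit 5: 0x01c7
type (3b) val=3 bits=0x3 at bit 10: 0x0dc7
opcode (3b) val=3 bits=0x3 at bit 13: 0x6dc7
word = 0x6dc7 → little-endian bytes:
  [0]=0xc7  [1]=0x6d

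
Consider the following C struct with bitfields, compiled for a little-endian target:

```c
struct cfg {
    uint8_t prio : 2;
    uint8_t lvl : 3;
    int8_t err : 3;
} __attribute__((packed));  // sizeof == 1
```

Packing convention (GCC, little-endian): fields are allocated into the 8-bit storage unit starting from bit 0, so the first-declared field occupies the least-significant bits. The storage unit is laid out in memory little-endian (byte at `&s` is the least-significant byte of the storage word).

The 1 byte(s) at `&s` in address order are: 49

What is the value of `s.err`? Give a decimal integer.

2

[0]=0x49 (little-endian) → word 0x49
prio:2 @ bit 0 → (0x49>>0)&0x3 = 0x1
lvl:3 @ bit 2 → (0x49>>2)&0x7 = 0x2
err:3 @ bit 5 → (0x49>>5)&0x7 = 0x2  ←
err signed 3b, MSB=0: value = 2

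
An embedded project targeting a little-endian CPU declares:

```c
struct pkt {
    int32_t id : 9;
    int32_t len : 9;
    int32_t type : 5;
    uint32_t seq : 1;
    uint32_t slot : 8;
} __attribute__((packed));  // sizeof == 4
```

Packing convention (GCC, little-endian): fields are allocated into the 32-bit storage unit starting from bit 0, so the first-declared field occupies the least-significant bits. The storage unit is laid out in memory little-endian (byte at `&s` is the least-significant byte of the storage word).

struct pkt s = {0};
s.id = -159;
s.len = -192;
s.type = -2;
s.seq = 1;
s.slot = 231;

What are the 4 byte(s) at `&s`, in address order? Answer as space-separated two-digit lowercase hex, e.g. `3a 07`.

id (9b) val=-159 bits=0x161 at bit 0: 0x00000161
len (9b) val=-192 bits=0x140 at bit 9: 0x00028161
type (5b) val=-2 bits=0x1e at bit 18: 0x007a8161
seq (1b) val=1 bits=0x1 at bit 23: 0x00fa8161
slot (8b) val=231 bits=0xe7 at bit 24: 0xe7fa8161
word = 0xe7fa8161 → little-endian bytes:
  [0]=0x61  [1]=0x81  [2]=0xfa  [3]=0xe7

61 81 fa e7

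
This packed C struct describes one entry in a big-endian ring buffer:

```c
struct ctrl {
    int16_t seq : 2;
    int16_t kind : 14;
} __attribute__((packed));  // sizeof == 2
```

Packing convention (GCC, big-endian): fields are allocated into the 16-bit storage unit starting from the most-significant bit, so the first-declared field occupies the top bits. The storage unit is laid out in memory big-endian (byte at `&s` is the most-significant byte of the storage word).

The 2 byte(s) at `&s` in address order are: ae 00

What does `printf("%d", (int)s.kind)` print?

[0]=0xae [1]=0x00 (big-endian) → word 0xae00
seq:2 @ bit 14 → (0xae00>>14)&0x3 = 0x2
kind:14 @ bit 0 → (0xae00>>0)&0x3fff = 0x2e00  ←
kind signed 14b, MSB=1: 11776 - 16384 = -4608

-4608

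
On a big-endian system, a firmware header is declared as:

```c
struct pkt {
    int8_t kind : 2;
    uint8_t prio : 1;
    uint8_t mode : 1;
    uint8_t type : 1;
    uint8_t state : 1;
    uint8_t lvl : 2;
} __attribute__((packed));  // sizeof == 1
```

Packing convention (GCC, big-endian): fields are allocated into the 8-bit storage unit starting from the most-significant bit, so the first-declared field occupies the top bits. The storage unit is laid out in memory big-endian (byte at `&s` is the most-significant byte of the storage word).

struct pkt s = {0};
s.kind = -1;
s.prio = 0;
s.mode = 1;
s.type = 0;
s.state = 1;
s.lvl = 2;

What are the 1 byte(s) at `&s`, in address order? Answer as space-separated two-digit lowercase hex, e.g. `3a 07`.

d6

kind:2 = -1 → 0x3 << 6 → word 0xc0
prio:1 = 0 → 0x0 << 5 → word 0xc0
mode:1 = 1 → 0x1 << 4 → word 0xd0
type:1 = 0 → 0x0 << 3 → word 0xd0
state:1 = 1 → 0x1 << 2 → word 0xd4
lvl:2 = 2 → 0x2 << 0 → word 0xd6
word = 0xd6 → big-endian bytes:
  [0]=0xd6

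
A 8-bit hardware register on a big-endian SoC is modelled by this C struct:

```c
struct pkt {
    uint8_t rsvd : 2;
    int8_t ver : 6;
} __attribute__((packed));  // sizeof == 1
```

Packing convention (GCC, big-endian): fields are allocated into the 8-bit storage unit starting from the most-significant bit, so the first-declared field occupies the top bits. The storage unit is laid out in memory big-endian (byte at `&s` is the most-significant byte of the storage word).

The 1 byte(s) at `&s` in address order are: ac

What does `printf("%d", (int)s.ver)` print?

[0]=0xac (big-endian) → word 0xac
rsvd [6+:2] = (word>>6) & 0x3 = 2
ver [0+:6] = (word>>0) & 0x3f = 44  ←
ver signed 6b, MSB=1: 44 - 64 = -20

-20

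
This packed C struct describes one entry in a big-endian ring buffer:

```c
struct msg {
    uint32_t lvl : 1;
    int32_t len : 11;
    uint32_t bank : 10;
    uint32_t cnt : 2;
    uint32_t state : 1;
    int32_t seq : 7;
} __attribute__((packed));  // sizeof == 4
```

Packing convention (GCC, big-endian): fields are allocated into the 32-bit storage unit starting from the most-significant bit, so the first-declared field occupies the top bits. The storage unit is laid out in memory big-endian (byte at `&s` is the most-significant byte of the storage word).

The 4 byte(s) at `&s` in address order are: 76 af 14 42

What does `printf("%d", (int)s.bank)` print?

[0]=0x76 [1]=0xaf [2]=0x14 [3]=0x42 (big-endian) → word 0x76af1442
lvl:1 @ bit 31 → (0x76af1442>>31)&0x1 = 0x0
len:11 @ bit 20 → (0x76af1442>>20)&0x7ff = 0x76a
bank:10 @ bit 10 → (0x76af1442>>10)&0x3ff = 0x3c5  ←
cnt:2 @ bit 8 → (0x76af1442>>8)&0x3 = 0x0
state:1 @ bit 7 → (0x76af1442>>7)&0x1 = 0x0
seq:7 @ bit 0 → (0x76af1442>>0)&0x7f = 0x42

965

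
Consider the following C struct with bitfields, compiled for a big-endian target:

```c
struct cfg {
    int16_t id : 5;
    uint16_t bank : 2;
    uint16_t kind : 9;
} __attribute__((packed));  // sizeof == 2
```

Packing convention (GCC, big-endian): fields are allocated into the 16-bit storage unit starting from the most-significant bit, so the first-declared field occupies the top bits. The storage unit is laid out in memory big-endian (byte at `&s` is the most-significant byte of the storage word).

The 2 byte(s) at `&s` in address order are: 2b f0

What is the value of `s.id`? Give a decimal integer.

[0]=0x2b [1]=0xf0 (big-endian) → word 0x2bf0
id:5 @ bit 11 → (0x2bf0>>11)&0x1f = 0x5  ←
bank:2 @ bit 9 → (0x2bf0>>9)&0x3 = 0x1
kind:9 @ bit 0 → (0x2bf0>>0)&0x1ff = 0x1f0
id signed 5b, MSB=0: value = 5

5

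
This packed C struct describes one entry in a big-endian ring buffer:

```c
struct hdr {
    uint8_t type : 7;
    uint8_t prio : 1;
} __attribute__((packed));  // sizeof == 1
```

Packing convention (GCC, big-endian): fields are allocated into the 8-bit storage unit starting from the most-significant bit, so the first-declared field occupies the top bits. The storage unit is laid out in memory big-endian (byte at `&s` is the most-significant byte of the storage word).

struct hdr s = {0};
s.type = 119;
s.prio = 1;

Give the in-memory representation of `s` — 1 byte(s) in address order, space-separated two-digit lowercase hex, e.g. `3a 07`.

ef

[1+:7] type=119 & 0x7f = 0x77; word=0xee
[0+:1] prio=1 & 0x1 = 0x1; word=0xef
word = 0xef → big-endian bytes:
  [0]=0xef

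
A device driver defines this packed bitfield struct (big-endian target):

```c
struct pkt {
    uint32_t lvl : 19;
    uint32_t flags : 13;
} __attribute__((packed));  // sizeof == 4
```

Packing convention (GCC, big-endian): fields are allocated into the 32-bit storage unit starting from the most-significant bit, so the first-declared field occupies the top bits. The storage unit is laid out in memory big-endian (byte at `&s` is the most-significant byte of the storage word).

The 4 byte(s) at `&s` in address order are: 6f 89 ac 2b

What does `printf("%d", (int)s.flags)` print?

[0]=0x6f [1]=0x89 [2]=0xac [3]=0x2b (big-endian) → word 0x6f89ac2b
lvl:19 @ bit 13 → (0x6f89ac2b>>13)&0x7ffff = 0x37c4d
flags:13 @ bit 0 → (0x6f89ac2b>>0)&0x1fff = 0xc2b  ←

3115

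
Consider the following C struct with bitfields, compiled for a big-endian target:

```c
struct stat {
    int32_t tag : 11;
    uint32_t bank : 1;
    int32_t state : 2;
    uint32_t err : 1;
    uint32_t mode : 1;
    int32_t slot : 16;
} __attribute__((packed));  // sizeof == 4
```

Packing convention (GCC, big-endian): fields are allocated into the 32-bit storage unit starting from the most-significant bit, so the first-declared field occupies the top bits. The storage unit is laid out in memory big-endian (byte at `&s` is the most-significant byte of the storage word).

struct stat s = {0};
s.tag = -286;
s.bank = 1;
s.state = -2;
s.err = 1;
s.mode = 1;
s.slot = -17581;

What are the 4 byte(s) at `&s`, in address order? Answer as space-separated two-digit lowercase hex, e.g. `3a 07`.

tag:11 = -286 → 0x6e2 << 21 → word 0xdc400000
bank:1 = 1 → 0x1 << 20 → word 0xdc500000
state:2 = -2 → 0x2 << 18 → word 0xdc580000
err:1 = 1 → 0x1 << 17 → word 0xdc5a0000
mode:1 = 1 → 0x1 << 16 → word 0xdc5b0000
slot:16 = -17581 → 0xbb53 << 0 → word 0xdc5bbb53
word = 0xdc5bbb53 → big-endian bytes:
  [0]=0xdc  [1]=0x5b  [2]=0xbb  [3]=0x53

dc 5b bb 53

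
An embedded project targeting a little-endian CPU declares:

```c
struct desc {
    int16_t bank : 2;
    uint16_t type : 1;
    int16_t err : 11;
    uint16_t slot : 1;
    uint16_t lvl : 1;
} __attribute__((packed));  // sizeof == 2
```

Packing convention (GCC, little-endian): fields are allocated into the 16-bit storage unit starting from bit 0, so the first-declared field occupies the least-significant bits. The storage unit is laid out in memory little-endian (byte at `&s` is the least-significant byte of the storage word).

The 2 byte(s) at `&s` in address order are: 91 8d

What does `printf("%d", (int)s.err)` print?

[0]=0x91 [1]=0x8d (little-endian) → word 0x8d91
bank:2 @ bit 0 → (0x8d91>>0)&0x3 = 0x1
type:1 @ bit 2 → (0x8d91>>2)&0x1 = 0x0
err:11 @ bit 3 → (0x8d91>>3)&0x7ff = 0x1b2  ←
slot:1 @ bit 14 → (0x8d91>>14)&0x1 = 0x0
lvl:1 @ bit 15 → (0x8d91>>15)&0x1 = 0x1
err signed 11b, MSB=0: value = 434

434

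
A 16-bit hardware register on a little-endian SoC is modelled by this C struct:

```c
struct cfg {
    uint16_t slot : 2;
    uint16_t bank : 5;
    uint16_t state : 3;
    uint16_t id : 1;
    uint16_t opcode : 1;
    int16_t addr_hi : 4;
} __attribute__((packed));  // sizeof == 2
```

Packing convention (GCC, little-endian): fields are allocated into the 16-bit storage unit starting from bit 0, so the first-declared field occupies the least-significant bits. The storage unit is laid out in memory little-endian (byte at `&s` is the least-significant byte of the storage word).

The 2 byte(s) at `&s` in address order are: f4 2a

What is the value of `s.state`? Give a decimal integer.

[0]=0xf4 [1]=0x2a (little-endian) → word 0x2af4
slot:2 @ bit 0 → (0x2af4>>0)&0x3 = 0x0
bank:5 @ bit 2 → (0x2af4>>2)&0x1f = 0x1d
state:3 @ bit 7 → (0x2af4>>7)&0x7 = 0x5  ←
id:1 @ bit 10 → (0x2af4>>10)&0x1 = 0x0
opcode:1 @ bit 11 → (0x2af4>>11)&0x1 = 0x1
addr_hi:4 @ bit 12 → (0x2af4>>12)&0xf = 0x2

5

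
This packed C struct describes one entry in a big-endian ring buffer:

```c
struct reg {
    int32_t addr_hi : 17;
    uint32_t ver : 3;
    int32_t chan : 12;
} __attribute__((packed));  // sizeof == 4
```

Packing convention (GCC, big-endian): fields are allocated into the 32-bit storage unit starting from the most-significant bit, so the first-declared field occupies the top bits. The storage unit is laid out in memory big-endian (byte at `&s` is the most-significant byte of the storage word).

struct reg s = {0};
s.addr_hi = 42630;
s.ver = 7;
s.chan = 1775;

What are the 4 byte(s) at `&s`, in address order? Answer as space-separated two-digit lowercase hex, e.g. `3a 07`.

[15+:17] addr_hi=42630 & 0x1ffff = 0xa686; word=0x53430000
[12+:3] ver=7 & 0x7 = 0x7; word=0x53437000
[0+:12] chan=1775 & 0xfff = 0x6ef; word=0x534376ef
word = 0x534376ef → big-endian bytes:
  [0]=0x53  [1]=0x43  [2]=0x76  [3]=0xef

53 43 76 ef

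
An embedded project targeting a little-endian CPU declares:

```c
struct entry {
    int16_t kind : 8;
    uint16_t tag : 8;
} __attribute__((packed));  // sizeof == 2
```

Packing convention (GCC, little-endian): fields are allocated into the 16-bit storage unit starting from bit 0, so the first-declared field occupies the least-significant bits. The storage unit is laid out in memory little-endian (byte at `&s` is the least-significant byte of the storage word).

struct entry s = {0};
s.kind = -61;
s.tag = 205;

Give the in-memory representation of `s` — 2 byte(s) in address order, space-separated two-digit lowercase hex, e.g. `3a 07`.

c3 cd

kind (8b) val=-61 bits=0xc3 at bit 0: 0x00c3
tag (8b) val=205 bits=0xcd at bit 8: 0xcdc3
word = 0xcdc3 → little-endian bytes:
  [0]=0xc3  [1]=0xcd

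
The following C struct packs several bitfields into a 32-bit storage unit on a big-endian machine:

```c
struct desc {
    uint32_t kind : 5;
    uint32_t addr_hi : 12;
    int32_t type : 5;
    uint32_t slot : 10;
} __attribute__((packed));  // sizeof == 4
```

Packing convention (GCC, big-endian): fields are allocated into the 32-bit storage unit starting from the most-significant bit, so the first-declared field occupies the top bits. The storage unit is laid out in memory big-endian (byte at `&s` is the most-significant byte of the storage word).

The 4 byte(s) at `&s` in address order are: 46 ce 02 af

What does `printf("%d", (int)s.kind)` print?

8

[0]=0x46 [1]=0xce [2]=0x02 [3]=0xaf (big-endian) → word 0x46ce02af
kind:5 @ bit 27 → (0x46ce02af>>27)&0x1f = 0x8  ←
addr_hi:12 @ bit 15 → (0x46ce02af>>15)&0xfff = 0xd9c
type:5 @ bit 10 → (0x46ce02af>>10)&0x1f = 0x0
slot:10 @ bit 0 → (0x46ce02af>>0)&0x3ff = 0x2af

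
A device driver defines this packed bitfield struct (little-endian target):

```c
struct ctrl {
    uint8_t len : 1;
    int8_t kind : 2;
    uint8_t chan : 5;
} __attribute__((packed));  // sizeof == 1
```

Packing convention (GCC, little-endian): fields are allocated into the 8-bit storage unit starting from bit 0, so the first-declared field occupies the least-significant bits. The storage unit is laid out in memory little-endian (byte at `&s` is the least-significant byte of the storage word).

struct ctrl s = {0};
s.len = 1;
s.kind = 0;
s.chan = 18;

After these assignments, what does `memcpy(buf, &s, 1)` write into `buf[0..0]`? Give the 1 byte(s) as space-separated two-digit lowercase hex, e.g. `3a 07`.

len:1 = 1 → 0x1 << 0 → word 0x01
kind:2 = 0 → 0x0 << 1 → word 0x01
chan:5 = 18 → 0x12 << 3 → word 0x91
word = 0x91 → little-endian bytes:
  [0]=0x91

91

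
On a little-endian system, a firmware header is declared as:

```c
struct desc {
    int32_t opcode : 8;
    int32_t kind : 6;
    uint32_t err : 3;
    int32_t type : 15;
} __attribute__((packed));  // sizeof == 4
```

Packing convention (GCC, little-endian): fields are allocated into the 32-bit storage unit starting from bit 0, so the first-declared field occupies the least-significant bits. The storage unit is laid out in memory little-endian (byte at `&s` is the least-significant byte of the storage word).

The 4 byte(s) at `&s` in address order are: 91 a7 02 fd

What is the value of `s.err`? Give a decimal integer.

[0]=0x91 [1]=0xa7 [2]=0x02 [3]=0xfd (little-endian) → word 0xfd02a791
opcode:8 @ bit 0 → (0xfd02a791>>0)&0xff = 0x91
kind:6 @ bit 8 → (0xfd02a791>>8)&0x3f = 0x27
err:3 @ bit 14 → (0xfd02a791>>14)&0x7 = 0x2  ←
type:15 @ bit 17 → (0xfd02a791>>17)&0x7fff = 0x7e81

2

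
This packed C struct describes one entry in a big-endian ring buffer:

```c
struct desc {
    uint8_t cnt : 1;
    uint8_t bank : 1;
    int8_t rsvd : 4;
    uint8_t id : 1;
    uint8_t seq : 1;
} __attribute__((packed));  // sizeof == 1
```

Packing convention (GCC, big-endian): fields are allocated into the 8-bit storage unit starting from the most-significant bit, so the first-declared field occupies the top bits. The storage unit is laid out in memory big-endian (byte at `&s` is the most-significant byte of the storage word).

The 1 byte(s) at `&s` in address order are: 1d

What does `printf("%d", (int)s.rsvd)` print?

7

[0]=0x1d (big-endian) → word 0x1d
cnt [7+:1] = (word>>7) & 0x1 = 0
bank [6+:1] = (word>>6) & 0x1 = 0
rsvd [2+:4] = (word>>2) & 0xf = 7  ←
id [1+:1] = (word>>1) & 0x1 = 0
seq [0+:1] = (word>>0) & 0x1 = 1
rsvd signed 4b, MSB=0: value = 7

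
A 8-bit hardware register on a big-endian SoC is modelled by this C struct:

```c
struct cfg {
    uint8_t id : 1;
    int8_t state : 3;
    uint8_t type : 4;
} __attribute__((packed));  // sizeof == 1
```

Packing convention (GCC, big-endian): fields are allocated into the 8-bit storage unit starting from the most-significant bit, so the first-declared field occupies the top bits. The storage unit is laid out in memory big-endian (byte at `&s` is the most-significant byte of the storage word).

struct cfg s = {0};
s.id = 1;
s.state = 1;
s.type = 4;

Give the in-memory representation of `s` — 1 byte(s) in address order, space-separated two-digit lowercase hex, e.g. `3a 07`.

[7+:1] id=1 & 0x1 = 0x1; word=0x80
[4+:3] state=1 & 0x7 = 0x1; word=0x90
[0+:4] type=4 & 0xf = 0x4; word=0x94
word = 0x94 → big-endian bytes:
  [0]=0x94

94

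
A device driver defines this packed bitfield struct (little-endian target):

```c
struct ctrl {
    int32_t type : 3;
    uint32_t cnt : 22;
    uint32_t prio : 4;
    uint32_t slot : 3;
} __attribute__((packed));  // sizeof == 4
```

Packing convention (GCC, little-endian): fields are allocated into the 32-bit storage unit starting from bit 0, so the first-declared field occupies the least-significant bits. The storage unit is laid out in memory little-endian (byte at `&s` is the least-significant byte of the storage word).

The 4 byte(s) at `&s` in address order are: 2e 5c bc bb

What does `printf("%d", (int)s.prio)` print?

13

[0]=0x2e [1]=0x5c [2]=0xbc [3]=0xbb (little-endian) → word 0xbbbc5c2e
type [0+:3] = (word>>0) & 0x7 = 6
cnt [3+:22] = (word>>3) & 0x3fffff = 3640197
prio [25+:4] = (word>>25) & 0xf = 13  ←
slot [29+:3] = (word>>29) & 0x7 = 5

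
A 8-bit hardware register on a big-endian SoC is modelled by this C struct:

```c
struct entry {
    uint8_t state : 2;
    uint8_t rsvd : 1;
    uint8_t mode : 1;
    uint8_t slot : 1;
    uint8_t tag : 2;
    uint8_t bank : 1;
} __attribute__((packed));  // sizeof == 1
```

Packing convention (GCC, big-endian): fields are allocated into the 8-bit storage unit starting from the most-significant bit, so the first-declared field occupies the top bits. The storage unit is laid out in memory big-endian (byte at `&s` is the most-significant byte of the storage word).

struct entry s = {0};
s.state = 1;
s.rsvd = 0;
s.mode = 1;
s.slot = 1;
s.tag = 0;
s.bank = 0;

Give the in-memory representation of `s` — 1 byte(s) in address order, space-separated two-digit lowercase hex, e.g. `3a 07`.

state:2 = 1 → 0x1 << 6 → word 0x40
rsvd:1 = 0 → 0x0 << 5 → word 0x40
mode:1 = 1 → 0x1 << 4 → word 0x50
slot:1 = 1 → 0x1 << 3 → word 0x58
tag:2 = 0 → 0x0 << 1 → word 0x58
bank:1 = 0 → 0x0 << 0 → word 0x58
word = 0x58 → big-endian bytes:
  [0]=0x58

58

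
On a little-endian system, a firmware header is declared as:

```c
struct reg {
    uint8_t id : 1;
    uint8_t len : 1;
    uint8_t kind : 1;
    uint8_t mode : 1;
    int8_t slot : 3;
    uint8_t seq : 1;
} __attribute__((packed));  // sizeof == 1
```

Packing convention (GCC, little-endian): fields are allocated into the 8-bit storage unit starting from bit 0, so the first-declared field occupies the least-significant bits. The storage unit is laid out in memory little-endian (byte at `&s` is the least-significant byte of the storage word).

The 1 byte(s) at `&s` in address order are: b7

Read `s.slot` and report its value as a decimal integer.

[0]=0xb7 (little-endian) → word 0xb7
id:1 @ bit 0 → (0xb7>>0)&0x1 = 0x1
len:1 @ bit 1 → (0xb7>>1)&0x1 = 0x1
kind:1 @ bit 2 → (0xb7>>2)&0x1 = 0x1
mode:1 @ bit 3 → (0xb7>>3)&0x1 = 0x0
slot:3 @ bit 4 → (0xb7>>4)&0x7 = 0x3  ←
seq:1 @ bit 7 → (0xb7>>7)&0x1 = 0x1
slot signed 3b, MSB=0: value = 3

3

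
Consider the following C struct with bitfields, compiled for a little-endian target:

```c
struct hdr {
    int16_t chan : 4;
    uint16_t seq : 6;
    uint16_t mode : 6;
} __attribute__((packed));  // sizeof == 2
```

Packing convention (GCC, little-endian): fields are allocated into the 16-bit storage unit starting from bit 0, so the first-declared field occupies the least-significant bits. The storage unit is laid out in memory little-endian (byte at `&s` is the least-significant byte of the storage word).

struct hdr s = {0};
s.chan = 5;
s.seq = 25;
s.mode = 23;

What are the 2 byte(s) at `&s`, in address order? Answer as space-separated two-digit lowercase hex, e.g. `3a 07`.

[0+:4] chan=5 & 0xf = 0x5; word=0x0005
[4+:6] seq=25 & 0x3f = 0x19; word=0x0195
[10+:6] mode=23 & 0x3f = 0x17; word=0x5d95
word = 0x5d95 → little-endian bytes:
  [0]=0x95  [1]=0x5d

95 5d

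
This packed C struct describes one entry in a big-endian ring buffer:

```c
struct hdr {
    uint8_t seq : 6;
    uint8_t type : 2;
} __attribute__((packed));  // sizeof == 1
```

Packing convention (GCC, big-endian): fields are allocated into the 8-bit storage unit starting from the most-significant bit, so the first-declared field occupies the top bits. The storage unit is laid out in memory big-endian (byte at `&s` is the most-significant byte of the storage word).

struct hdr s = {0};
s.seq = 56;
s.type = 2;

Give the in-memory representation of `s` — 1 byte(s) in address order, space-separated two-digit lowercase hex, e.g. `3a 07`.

e2

[2+:6] seq=56 & 0x3f = 0x38; word=0xe0
[0+:2] type=2 & 0x3 = 0x2; word=0xe2
word = 0xe2 → big-endian bytes:
  [0]=0xe2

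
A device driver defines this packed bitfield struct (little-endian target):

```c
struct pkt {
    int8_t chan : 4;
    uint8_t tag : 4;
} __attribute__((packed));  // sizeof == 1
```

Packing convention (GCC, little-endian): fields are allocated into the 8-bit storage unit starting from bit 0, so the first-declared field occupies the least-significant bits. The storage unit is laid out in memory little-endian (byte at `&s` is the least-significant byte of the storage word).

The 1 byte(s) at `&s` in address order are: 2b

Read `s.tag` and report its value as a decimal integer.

2

[0]=0x2b (little-endian) → word 0x2b
chan [0+:4] = (word>>0) & 0xf = 11
tag [4+:4] = (word>>4) & 0xf = 2  ←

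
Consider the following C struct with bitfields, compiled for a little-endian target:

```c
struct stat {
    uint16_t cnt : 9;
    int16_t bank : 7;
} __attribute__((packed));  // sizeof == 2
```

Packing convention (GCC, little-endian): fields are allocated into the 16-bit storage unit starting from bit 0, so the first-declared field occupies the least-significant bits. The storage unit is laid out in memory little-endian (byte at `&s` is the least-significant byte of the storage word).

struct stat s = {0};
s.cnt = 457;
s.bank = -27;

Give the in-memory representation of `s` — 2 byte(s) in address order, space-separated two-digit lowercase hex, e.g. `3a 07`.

c9 cb

cnt (9b) val=457 bits=0x1c9 at bit 0: 0x01c9
bank (7b) val=-27 bits=0x65 at bit 9: 0xcbc9
word = 0xcbc9 → little-endian bytes:
  [0]=0xc9  [1]=0xcb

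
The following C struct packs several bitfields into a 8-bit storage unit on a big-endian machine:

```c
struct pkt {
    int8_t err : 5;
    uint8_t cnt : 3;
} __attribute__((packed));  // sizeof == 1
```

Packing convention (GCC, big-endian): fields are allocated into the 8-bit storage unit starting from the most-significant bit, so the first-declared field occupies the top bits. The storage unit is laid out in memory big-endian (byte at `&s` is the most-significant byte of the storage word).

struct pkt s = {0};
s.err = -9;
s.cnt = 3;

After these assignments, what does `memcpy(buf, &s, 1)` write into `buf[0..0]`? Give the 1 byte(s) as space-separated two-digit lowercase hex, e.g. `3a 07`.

bb

[3+:5] err=-9 & 0x1f = 0x17; word=0xb8
[0+:3] cnt=3 & 0x7 = 0x3; word=0xbb
word = 0xbb → big-endian bytes:
  [0]=0xbb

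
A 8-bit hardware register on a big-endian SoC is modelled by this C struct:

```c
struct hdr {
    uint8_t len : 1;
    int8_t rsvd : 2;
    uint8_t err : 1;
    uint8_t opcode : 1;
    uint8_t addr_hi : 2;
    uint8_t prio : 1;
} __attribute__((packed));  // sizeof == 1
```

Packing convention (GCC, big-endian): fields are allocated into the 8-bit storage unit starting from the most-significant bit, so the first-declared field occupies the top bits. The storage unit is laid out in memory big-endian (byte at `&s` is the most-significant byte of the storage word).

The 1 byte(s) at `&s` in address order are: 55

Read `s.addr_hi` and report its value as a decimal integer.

[0]=0x55 (big-endian) → word 0x55
len:1 @ bit 7 → (0x55>>7)&0x1 = 0x0
rsvd:2 @ bit 5 → (0x55>>5)&0x3 = 0x2
err:1 @ bit 4 → (0x55>>4)&0x1 = 0x1
opcode:1 @ bit 3 → (0x55>>3)&0x1 = 0x0
addr_hi:2 @ bit 1 → (0x55>>1)&0x3 = 0x2  ←
prio:1 @ bit 0 → (0x55>>0)&0x1 = 0x1

2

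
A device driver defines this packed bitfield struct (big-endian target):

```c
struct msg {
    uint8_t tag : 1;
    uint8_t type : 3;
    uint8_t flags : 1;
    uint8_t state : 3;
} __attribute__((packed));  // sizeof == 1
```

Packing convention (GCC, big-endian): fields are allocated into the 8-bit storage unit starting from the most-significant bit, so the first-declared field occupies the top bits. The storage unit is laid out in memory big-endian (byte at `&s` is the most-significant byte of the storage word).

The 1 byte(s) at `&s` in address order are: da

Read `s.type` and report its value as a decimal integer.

[0]=0xda (big-endian) → word 0xda
tag [7+:1] = (word>>7) & 0x1 = 1
type [4+:3] = (word>>4) & 0x7 = 5  ←
flags [3+:1] = (word>>3) & 0x1 = 1
state [0+:3] = (word>>0) & 0x7 = 2

5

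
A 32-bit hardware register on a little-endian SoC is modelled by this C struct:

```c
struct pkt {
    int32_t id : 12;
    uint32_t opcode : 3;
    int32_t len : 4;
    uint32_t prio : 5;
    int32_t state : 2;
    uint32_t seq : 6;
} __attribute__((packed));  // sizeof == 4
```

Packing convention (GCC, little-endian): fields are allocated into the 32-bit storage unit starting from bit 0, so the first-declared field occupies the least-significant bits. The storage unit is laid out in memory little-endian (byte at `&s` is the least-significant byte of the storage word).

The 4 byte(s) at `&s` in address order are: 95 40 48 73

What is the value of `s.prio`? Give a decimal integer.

[0]=0x95 [1]=0x40 [2]=0x48 [3]=0x73 (little-endian) → word 0x73484095
id:12 @ bit 0 → (0x73484095>>0)&0xfff = 0x95
opcode:3 @ bit 12 → (0x73484095>>12)&0x7 = 0x4
len:4 @ bit 15 → (0x73484095>>15)&0xf = 0x0
prio:5 @ bit 19 → (0x73484095>>19)&0x1f = 0x9  ←
state:2 @ bit 24 → (0x73484095>>24)&0x3 = 0x3
seq:6 @ bit 26 → (0x73484095>>26)&0x3f = 0x1c

9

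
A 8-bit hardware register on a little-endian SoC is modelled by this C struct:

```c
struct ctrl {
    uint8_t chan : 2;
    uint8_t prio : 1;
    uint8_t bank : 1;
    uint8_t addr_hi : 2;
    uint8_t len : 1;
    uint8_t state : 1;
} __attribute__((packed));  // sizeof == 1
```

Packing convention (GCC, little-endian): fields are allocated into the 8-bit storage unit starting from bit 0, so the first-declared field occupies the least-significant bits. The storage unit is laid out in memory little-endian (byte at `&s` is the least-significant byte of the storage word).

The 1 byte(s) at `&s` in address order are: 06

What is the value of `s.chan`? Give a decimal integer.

2

[0]=0x06 (little-endian) → word 0x06
chan:2 @ bit 0 → (0x06>>0)&0x3 = 0x2  ←
prio:1 @ bit 2 → (0x06>>2)&0x1 = 0x1
bank:1 @ bit 3 → (0x06>>3)&0x1 = 0x0
addr_hi:2 @ bit 4 → (0x06>>4)&0x3 = 0x0
len:1 @ bit 6 → (0x06>>6)&0x1 = 0x0
state:1 @ bit 7 → (0x06>>7)&0x1 = 0x0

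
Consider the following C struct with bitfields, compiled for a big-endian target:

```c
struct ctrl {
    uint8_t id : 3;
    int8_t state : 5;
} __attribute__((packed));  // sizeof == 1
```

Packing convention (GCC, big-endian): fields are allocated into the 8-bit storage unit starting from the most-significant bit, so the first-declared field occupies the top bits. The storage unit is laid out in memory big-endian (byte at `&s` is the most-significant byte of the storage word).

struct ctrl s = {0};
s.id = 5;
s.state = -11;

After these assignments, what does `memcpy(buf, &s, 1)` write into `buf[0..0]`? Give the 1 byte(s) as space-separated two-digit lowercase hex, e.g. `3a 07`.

id:3 = 5 → 0x5 << 5 → word 0xa0
state:5 = -11 → 0x15 << 0 → word 0xb5
word = 0xb5 → big-endian bytes:
  [0]=0xb5

b5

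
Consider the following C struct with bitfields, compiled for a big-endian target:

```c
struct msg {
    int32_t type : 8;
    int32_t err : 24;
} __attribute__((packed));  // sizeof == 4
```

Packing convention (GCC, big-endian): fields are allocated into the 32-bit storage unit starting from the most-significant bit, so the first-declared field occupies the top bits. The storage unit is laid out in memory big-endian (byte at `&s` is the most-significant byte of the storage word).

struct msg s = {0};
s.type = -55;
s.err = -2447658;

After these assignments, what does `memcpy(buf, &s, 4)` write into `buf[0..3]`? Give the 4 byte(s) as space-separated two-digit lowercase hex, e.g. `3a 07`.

c9 da a6 d6

type (8b) val=-55 bits=0xc9 at bit 24: 0xc9000000
err (24b) val=-2447658 bits=0xdaa6d6 at bit 0: 0xc9daa6d6
word = 0xc9daa6d6 → big-endian bytes:
  [0]=0xc9  [1]=0xda  [2]=0xa6  [3]=0xd6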